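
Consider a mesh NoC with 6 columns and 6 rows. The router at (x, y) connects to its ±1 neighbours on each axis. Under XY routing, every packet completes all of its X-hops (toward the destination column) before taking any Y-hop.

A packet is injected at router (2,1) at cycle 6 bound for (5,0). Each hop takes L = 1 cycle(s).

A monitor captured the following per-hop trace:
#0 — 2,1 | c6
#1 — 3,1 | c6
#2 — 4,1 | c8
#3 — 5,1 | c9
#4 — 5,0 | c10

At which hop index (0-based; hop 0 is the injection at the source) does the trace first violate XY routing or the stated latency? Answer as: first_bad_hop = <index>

first_bad_hop = 1

  1: Δx=+1 Δy=+0 Δt=0 [BAD: Δcyc=0≠L]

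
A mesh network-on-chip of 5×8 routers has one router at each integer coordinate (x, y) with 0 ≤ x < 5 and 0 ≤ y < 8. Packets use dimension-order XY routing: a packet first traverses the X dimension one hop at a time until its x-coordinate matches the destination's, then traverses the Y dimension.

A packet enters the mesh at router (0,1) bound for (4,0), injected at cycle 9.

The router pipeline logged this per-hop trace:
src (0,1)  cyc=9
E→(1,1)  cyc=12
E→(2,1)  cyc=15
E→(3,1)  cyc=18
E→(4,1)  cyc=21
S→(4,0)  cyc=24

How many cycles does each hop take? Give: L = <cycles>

Between hops 0 and 1 the cycle counter advances 12 − 9 = 3.
Each hop adds L, hence L = 3.

L = 3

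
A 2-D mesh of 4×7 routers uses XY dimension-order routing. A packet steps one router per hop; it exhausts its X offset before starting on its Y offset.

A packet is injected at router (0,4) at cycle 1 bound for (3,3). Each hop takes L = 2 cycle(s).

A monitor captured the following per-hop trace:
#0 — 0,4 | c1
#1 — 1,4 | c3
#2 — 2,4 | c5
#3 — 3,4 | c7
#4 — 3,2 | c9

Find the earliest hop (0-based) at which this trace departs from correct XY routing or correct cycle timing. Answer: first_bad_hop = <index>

  1: Δx=+1 Δy=+0 Δt=2 [ok]
  2: Δx=+1 Δy=+0 Δt=2 [ok]
  3: Δx=+1 Δy=+0 Δt=2 [ok]
  4: Δx=+0 Δy=-2 Δt=2 [BAD: non-unit step]

first_bad_hop = 4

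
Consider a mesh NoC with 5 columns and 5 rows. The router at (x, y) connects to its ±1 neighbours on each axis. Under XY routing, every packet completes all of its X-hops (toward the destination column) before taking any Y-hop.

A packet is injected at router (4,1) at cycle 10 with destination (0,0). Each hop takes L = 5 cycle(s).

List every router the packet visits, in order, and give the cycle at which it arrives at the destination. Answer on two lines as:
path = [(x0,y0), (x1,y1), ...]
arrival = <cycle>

path = [(4,1), (3,1), (2,1), (1,1), (0,1), (0,0)]
arrival = 35

  0. router=(4,1) cycle=10 (inject)
  1. router=(3,1) cycle=15 dir=W
  2. router=(2,1) cycle=20 dir=W
  3. router=(1,1) cycle=25 dir=W
  4. router=(0,1) cycle=30 dir=W
  5. router=(0,0) cycle=35 dir=S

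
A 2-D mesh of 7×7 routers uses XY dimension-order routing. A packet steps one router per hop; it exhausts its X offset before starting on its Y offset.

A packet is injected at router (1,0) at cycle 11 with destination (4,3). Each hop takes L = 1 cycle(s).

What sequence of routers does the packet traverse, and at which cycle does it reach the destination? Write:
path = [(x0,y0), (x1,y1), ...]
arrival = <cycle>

t=11: at (1,0)
t=12: at (2,0) after E
t=13: at (3,0) after E
t=14: at (4,0) after E
t=15: at (4,1) after N
t=16: at (4,2) after N
t=17: at (4,3) after N

path = [(1,0), (2,0), (3,0), (4,0), (4,1), (4,2), (4,3)]
arrival = 17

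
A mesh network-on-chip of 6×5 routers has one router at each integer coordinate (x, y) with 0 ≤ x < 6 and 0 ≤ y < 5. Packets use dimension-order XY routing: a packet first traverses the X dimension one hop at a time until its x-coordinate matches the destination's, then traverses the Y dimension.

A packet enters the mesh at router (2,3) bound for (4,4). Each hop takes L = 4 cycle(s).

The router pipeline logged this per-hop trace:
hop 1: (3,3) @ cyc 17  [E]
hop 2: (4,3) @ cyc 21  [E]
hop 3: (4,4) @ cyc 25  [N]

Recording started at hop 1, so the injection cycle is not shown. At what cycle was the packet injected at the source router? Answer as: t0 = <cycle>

t0 = 13

cyc[1] = 17 and cyc[k] = t0 + k·L for every k.
Subtract one hop: t0 = 17 − 4 = 13.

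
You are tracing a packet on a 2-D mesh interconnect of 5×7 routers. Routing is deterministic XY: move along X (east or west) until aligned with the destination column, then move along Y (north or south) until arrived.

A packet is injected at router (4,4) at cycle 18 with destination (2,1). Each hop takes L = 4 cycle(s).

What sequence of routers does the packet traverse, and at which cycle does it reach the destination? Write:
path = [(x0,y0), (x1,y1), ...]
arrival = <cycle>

path = [(4,4), (3,4), (2,4), (2,3), (2,2), (2,1)]
arrival = 38

src (4,4)  cyc=18
W→(3,4)  cyc=22
W→(2,4)  cyc=26
S→(2,3)  cyc=30
S→(2,2)  cyc=34
S→(2,1)  cyc=38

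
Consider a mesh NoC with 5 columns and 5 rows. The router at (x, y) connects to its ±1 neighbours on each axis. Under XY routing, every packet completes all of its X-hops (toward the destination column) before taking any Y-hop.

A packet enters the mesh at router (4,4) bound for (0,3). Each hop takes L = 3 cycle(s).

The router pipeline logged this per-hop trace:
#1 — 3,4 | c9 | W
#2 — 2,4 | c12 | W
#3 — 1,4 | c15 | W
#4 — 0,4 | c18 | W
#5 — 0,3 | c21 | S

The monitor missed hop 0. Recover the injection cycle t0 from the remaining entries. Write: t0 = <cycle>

t0 = 6

Hop 1 reached at cycle 9; hop k is at t0 + k·L.
So t0 = 9 − 1·3 = 6.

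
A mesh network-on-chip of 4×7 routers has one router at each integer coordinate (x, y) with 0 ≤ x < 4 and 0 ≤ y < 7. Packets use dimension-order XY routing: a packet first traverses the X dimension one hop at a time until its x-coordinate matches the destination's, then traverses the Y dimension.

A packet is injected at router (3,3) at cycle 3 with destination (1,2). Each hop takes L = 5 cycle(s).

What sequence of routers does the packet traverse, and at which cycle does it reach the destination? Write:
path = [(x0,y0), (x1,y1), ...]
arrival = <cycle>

#0 — 3,3 | c3
#1 — 2,3 | c8 | W
#2 — 1,3 | c13 | W
#3 — 1,2 | c18 | S

path = [(3,3), (2,3), (1,3), (1,2)]
arrival = 18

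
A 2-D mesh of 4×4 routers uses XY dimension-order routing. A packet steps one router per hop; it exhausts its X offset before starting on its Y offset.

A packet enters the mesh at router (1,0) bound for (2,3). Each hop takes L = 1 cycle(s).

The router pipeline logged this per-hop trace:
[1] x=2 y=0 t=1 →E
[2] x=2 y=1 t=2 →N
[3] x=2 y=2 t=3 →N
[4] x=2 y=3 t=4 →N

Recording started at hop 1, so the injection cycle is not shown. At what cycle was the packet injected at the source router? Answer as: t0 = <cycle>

At hop 1 the cycle is 1; in general cyc_k = t0 + kL.
Subtract one hop: t0 = 1 − 1 = 0.

t0 = 0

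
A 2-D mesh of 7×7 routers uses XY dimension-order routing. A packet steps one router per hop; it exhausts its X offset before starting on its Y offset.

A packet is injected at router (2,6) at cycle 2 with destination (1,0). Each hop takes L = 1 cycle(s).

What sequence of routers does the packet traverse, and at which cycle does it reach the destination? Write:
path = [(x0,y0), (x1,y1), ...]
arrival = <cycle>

#0 — 2,6 | c2
#1 — 1,6 | c3 | W
#2 — 1,5 | c4 | S
#3 — 1,4 | c5 | S
#4 — 1,3 | c6 | S
#5 — 1,2 | c7 | S
#6 — 1,1 | c8 | S
#7 — 1,0 | c9 | S

path = [(2,6), (1,6), (1,5), (1,4), (1,3), (1,2), (1,1), (1,0)]
arrival = 9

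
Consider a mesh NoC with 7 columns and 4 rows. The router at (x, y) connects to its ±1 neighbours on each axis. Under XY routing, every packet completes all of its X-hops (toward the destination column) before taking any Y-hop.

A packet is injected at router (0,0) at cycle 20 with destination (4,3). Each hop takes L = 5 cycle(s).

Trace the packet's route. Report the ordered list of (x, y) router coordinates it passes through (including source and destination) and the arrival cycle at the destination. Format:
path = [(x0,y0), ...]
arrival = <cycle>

path = [(0,0), (1,0), (2,0), (3,0), (4,0), (4,1), (4,2), (4,3)]
arrival = 55

hop 0: (0,0) @ cyc 20
hop 1: (1,0) @ cyc 25  [E]
hop 2: (2,0) @ cyc 30  [E]
hop 3: (3,0) @ cyc 35  [E]
hop 4: (4,0) @ cyc 40  [E]
hop 5: (4,1) @ cyc 45  [N]
hop 6: (4,2) @ cyc 50  [N]
hop 7: (4,3) @ cyc 55  [N]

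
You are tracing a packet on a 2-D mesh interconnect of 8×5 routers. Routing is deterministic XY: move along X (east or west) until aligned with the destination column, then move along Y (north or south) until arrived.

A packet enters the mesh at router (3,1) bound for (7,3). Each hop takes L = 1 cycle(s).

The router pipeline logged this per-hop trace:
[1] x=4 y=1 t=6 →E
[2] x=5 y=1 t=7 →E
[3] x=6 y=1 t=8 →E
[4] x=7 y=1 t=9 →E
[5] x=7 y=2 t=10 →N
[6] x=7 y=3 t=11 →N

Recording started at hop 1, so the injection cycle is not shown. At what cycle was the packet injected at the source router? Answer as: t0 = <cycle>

t0 = 5

The first recorded entry is hop 1 at cycle 6.
Subtract one hop: t0 = 6 − 1 = 5.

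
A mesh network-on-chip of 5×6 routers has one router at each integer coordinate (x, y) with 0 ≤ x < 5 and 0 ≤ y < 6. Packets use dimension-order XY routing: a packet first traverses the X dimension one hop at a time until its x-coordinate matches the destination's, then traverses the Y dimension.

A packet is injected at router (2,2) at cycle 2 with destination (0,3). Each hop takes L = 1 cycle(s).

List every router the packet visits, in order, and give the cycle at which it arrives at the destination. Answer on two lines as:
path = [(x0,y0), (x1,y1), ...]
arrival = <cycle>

path = [(2,2), (1,2), (0,2), (0,3)]
arrival = 5

hop 0: (2,2) @ cyc 2
hop 1: (1,2) @ cyc 3  [W]
hop 2: (0,2) @ cyc 4  [W]
hop 3: (0,3) @ cyc 5  [N]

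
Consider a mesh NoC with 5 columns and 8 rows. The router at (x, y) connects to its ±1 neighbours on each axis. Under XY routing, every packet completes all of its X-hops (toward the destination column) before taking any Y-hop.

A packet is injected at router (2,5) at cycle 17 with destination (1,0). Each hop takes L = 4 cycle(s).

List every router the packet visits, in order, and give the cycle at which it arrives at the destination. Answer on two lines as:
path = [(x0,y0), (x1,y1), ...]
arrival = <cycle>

src (2,5)  cyc=17
W→(1,5)  cyc=21
S→(1,4)  cyc=25
S→(1,3)  cyc=29
S→(1,2)  cyc=33
S→(1,1)  cyc=37
S→(1,0)  cyc=41

path = [(2,5), (1,5), (1,4), (1,3), (1,2), (1,1), (1,0)]
arrival = 41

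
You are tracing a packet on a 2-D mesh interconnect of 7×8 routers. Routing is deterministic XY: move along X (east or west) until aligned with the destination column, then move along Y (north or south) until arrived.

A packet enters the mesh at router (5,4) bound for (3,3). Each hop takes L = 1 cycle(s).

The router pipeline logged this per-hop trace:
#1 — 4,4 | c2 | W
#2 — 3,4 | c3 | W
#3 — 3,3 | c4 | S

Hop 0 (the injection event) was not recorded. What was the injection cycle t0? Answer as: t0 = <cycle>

cyc[1] = 2 and cyc[k] = t0 + k·L for every k.
Subtract one hop: t0 = 2 − 1 = 1.

t0 = 1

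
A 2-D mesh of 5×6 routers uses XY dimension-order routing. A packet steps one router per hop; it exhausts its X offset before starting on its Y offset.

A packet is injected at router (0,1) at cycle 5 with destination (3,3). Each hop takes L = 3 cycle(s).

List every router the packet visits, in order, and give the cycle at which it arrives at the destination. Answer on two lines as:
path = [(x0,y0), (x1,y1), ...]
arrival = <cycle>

path = [(0,1), (1,1), (2,1), (3,1), (3,2), (3,3)]
arrival = 20

t=5: at (0,1)
t=8: at (1,1) after E
t=11: at (2,1) after E
t=14: at (3,1) after E
t=17: at (3,2) after N
t=20: at (3,3) after N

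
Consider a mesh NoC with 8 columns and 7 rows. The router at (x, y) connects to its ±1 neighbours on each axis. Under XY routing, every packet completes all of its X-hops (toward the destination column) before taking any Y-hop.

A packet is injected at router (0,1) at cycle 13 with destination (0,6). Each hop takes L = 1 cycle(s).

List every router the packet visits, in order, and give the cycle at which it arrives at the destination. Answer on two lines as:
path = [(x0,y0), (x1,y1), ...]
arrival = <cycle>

path = [(0,1), (0,2), (0,3), (0,4), (0,5), (0,6)]
arrival = 18

t=13: at (0,1)
t=14: at (0,2) after N
t=15: at (0,3) after N
t=16: at (0,4) after N
t=17: at (0,5) after N
t=18: at (0,6) after N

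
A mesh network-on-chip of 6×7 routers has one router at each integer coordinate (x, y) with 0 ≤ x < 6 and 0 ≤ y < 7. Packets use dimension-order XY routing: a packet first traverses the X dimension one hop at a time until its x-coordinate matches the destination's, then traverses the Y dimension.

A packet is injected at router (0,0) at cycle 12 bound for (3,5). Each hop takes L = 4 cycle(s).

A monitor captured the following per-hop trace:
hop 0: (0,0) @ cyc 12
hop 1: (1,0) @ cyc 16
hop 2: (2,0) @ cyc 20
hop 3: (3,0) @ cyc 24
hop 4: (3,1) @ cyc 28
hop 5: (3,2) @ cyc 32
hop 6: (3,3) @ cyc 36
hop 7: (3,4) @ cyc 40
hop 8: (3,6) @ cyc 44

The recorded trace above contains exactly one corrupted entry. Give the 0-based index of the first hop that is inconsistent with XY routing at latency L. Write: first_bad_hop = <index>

hop 1: step (+1,+0), +4 cyc — ok
hop 2: step (+1,+0), +4 cyc — ok
hop 3: step (+1,+0), +4 cyc — ok
hop 4: step (+0,+1), +4 cyc — ok
hop 5: step (+0,+1), +4 cyc — ok
hop 6: step (+0,+1), +4 cyc — ok
hop 7: step (+0,+1), +4 cyc — ok
hop 8: step (+0,+2), +4 cyc — BAD: non-unit step

first_bad_hop = 8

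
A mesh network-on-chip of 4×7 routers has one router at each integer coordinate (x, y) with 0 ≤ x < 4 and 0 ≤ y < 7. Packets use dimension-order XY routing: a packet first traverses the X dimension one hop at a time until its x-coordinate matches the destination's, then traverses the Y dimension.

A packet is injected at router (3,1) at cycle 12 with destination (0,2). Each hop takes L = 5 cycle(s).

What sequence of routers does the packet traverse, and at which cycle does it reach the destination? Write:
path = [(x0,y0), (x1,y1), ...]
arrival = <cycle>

[0] x=3 y=1 t=12
[1] x=2 y=1 t=17 →W
[2] x=1 y=1 t=22 →W
[3] x=0 y=1 t=27 →W
[4] x=0 y=2 t=32 →N

path = [(3,1), (2,1), (1,1), (0,1), (0,2)]
arrival = 32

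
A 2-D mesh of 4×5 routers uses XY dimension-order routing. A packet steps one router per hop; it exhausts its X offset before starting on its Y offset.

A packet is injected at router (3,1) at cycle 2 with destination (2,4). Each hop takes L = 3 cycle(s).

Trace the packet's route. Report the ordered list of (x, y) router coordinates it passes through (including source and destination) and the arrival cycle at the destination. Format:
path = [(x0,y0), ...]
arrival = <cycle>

  0. router=(3,1) cycle=2 (inject)
  1. router=(2,1) cycle=5 dir=W
  2. router=(2,2) cycle=8 dir=N
  3. router=(2,3) cycle=11 dir=N
  4. router=(2,4) cycle=14 dir=N

path = [(3,1), (2,1), (2,2), (2,3), (2,4)]
arrival = 14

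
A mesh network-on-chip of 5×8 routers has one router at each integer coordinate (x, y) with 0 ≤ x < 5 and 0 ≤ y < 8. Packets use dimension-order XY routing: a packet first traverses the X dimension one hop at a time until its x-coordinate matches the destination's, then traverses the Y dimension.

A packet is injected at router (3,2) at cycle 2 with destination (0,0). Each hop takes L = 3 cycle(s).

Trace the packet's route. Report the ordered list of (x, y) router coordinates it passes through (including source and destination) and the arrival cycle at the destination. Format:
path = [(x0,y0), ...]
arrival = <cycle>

path = [(3,2), (2,2), (1,2), (0,2), (0,1), (0,0)]
arrival = 17

[0] x=3 y=2 t=2
[1] x=2 y=2 t=5 →W
[2] x=1 y=2 t=8 →W
[3] x=0 y=2 t=11 →W
[4] x=0 y=1 t=14 →S
[5] x=0 y=0 t=17 →S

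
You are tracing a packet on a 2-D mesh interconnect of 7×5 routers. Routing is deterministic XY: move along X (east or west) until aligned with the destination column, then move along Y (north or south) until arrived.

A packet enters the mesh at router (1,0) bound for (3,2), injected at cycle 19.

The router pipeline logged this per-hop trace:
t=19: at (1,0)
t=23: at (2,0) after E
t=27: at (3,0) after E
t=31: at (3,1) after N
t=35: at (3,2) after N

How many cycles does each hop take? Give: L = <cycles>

L = 4

Between hops 0 and 1 the cycle counter advances 23 − 19 = 4.
Per-hop latency L = Δcyc = 4.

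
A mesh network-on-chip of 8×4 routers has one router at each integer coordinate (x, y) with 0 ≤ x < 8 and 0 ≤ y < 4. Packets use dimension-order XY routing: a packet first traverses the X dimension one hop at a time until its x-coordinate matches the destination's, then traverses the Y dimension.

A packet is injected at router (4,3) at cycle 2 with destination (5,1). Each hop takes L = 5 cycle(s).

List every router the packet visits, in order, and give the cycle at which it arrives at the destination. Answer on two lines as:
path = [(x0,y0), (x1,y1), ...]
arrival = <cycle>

path = [(4,3), (5,3), (5,2), (5,1)]
arrival = 17

#0 — 4,3 | c2
#1 — 5,3 | c7 | E
#2 — 5,2 | c12 | S
#3 — 5,1 | c17 | S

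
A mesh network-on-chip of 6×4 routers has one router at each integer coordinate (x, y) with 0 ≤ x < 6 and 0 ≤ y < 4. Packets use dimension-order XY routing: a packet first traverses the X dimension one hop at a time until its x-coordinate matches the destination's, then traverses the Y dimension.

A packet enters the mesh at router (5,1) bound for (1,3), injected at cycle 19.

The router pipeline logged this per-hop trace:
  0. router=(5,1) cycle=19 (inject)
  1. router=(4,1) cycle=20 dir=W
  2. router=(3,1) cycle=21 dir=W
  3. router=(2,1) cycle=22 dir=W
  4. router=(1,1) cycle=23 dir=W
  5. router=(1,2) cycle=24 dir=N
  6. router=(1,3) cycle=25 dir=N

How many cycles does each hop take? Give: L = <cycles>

cyc[1] − cyc[0] = 20 − 19 = 1.
That increment is L by definition: L = 1.

L = 1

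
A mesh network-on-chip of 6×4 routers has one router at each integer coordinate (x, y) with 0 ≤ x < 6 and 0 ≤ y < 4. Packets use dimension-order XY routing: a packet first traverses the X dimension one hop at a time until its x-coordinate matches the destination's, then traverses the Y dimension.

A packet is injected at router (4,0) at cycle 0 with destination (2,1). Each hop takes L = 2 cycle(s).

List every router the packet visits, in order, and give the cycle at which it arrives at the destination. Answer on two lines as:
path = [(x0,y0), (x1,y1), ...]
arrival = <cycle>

  0. router=(4,0) cycle=0 (inject)
  1. router=(3,0) cycle=2 dir=W
  2. router=(2,0) cycle=4 dir=W
  3. router=(2,1) cycle=6 dir=N

path = [(4,0), (3,0), (2,0), (2,1)]
arrival = 6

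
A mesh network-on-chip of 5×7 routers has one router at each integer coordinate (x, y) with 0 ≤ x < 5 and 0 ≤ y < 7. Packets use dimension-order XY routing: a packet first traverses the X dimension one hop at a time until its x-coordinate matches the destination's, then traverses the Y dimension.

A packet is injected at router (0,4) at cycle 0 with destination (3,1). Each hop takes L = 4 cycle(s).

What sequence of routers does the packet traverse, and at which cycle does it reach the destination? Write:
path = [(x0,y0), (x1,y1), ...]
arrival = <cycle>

path = [(0,4), (1,4), (2,4), (3,4), (3,3), (3,2), (3,1)]
arrival = 24

hop 0: (0,4) @ cyc 0
hop 1: (1,4) @ cyc 4  [E]
hop 2: (2,4) @ cyc 8  [E]
hop 3: (3,4) @ cyc 12  [E]
hop 4: (3,3) @ cyc 16  [S]
hop 5: (3,2) @ cyc 20  [S]
hop 6: (3,1) @ cyc 24  [S]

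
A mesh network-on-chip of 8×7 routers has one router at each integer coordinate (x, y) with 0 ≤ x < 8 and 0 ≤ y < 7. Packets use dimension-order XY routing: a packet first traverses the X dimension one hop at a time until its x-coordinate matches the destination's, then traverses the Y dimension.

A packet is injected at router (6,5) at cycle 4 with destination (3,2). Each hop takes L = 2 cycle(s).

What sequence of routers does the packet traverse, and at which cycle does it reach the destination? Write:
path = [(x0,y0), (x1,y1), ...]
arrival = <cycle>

path = [(6,5), (5,5), (4,5), (3,5), (3,4), (3,3), (3,2)]
arrival = 16

#0 — 6,5 | c4
#1 — 5,5 | c6 | W
#2 — 4,5 | c8 | W
#3 — 3,5 | c10 | W
#4 — 3,4 | c12 | S
#5 — 3,3 | c14 | S
#6 — 3,2 | c16 | S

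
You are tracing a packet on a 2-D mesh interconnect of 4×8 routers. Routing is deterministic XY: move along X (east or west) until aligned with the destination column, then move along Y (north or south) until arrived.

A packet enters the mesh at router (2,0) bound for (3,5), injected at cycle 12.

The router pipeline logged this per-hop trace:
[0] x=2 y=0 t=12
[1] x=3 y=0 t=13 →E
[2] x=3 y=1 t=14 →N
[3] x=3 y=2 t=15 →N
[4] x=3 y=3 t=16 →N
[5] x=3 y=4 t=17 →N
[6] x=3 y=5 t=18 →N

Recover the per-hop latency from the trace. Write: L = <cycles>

Δcyc across hop 0→1: 13 − 12 = 1.
That increment is L by definition: L = 1.

L = 1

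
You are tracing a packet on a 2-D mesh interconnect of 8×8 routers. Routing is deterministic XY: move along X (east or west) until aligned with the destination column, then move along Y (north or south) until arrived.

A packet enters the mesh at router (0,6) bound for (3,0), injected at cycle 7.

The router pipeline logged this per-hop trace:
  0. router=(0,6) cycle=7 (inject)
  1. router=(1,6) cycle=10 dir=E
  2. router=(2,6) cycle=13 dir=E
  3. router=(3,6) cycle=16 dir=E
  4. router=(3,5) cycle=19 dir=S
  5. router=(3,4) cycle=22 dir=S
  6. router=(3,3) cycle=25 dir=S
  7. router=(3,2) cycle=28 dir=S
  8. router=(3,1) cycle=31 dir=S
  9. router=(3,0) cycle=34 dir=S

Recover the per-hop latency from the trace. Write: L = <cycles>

L = 3

Between hops 0 and 1 the cycle counter advances 10 − 7 = 3.
One hop costs L cycles, so L = 3.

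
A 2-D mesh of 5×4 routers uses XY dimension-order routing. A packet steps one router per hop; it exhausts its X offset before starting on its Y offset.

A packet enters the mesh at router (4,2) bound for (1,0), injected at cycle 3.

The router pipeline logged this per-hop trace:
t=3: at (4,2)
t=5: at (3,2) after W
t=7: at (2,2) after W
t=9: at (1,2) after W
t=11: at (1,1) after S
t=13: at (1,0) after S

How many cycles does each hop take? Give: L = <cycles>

L = 2

Δcyc across hop 0→1: 5 − 3 = 2.
One hop costs L cycles, so L = 2.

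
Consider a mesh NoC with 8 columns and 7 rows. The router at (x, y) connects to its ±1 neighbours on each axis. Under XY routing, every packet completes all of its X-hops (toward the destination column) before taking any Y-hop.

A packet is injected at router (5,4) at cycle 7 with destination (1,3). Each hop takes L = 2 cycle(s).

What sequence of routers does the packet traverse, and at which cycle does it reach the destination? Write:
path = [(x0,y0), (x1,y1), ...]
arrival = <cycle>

path = [(5,4), (4,4), (3,4), (2,4), (1,4), (1,3)]
arrival = 17

src (5,4)  cyc=7
W→(4,4)  cyc=9
W→(3,4)  cyc=11
W→(2,4)  cyc=13
W→(1,4)  cyc=15
S→(1,3)  cyc=17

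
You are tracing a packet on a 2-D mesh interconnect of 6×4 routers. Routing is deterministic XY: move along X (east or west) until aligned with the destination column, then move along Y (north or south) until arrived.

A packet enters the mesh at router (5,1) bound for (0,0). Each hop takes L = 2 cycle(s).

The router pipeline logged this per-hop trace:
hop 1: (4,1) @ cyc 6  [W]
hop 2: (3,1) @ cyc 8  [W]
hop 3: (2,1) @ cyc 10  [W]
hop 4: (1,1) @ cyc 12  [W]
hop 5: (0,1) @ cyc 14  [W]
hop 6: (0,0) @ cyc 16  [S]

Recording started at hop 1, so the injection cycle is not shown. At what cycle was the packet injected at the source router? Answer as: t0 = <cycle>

t0 = 4

Hop 1 reached at cycle 6; hop k is at t0 + k·L.
So t0 = 6 − 1·2 = 4.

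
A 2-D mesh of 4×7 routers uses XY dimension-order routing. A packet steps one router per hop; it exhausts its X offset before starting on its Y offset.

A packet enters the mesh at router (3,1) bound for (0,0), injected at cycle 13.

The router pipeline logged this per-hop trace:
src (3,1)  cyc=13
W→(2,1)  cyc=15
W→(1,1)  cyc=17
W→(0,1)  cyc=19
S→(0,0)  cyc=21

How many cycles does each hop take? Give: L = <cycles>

From hop 0 (13) to hop 1 (15): +2 cycles.
Per-hop latency L = Δcyc = 2.

L = 2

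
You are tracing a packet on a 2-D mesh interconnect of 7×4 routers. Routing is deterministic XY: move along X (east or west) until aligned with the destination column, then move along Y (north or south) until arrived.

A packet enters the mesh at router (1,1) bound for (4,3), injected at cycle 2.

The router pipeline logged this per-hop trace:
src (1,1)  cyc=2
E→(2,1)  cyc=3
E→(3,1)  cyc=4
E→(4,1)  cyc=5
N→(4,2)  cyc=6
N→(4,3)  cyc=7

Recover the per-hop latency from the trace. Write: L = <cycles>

L = 1

Between hops 0 and 1 the cycle counter advances 3 − 2 = 1.
That increment is L by definition: L = 1.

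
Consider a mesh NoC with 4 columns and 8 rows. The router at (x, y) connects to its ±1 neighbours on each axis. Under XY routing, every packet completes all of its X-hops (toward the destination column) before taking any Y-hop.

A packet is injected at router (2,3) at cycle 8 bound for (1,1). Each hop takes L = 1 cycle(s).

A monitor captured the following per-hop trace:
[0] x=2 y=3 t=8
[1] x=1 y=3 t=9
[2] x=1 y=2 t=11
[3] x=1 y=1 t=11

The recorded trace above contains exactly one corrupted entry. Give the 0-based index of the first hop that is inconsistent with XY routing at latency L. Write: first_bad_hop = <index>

first_bad_hop = 2

  1: Δx=-1 Δy=+0 Δt=1 [ok]
  2: Δx=+0 Δy=-1 Δt=2 [BAD: Δcyc=2≠L]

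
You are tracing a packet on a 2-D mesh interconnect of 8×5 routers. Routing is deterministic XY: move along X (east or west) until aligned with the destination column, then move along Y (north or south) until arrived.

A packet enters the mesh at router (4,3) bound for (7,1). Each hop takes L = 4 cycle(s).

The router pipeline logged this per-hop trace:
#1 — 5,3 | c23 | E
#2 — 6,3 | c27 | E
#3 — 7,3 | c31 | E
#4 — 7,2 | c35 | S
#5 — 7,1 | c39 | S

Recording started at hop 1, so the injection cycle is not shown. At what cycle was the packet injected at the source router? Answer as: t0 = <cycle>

cyc[1] = 23 and cyc[k] = t0 + k·L for every k.
t0 = cyc[1] − L = 23 − 4 = 19.

t0 = 19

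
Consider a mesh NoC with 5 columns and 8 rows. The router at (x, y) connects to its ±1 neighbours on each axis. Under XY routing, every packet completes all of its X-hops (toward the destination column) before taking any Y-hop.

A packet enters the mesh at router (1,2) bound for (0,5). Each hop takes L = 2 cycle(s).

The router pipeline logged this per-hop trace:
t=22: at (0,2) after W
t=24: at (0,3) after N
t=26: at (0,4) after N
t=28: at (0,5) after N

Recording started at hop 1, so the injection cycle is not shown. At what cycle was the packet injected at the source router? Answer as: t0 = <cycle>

Hop 1 reached at cycle 22; hop k is at t0 + k·L.
t0 = cyc[1] − L = 22 − 2 = 20.

t0 = 20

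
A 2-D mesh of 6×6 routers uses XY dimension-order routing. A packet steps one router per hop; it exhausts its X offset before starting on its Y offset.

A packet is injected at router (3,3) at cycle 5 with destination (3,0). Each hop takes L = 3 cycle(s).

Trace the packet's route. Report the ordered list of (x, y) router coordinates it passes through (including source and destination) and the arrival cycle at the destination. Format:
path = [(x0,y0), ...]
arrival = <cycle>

#0 — 3,3 | c5
#1 — 3,2 | c8 | S
#2 — 3,1 | c11 | S
#3 — 3,0 | c14 | S

path = [(3,3), (3,2), (3,1), (3,0)]
arrival = 14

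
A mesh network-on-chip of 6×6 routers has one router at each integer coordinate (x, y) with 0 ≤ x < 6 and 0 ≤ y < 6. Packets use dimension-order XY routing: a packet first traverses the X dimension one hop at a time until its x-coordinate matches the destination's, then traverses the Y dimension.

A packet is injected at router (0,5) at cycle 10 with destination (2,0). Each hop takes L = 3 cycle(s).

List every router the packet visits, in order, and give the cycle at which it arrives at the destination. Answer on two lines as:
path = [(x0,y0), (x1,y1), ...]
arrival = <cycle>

src (0,5)  cyc=10
E→(1,5)  cyc=13
E→(2,5)  cyc=16
S→(2,4)  cyc=19
S→(2,3)  cyc=22
S→(2,2)  cyc=25
S→(2,1)  cyc=28
S→(2,0)  cyc=31

path = [(0,5), (1,5), (2,5), (2,4), (2,3), (2,2), (2,1), (2,0)]
arrival = 31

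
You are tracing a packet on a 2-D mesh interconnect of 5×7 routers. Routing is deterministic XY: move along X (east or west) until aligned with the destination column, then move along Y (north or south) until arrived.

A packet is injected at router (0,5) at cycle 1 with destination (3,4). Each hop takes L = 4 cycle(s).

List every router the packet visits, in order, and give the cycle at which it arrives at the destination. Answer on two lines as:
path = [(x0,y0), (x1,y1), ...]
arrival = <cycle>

[0] x=0 y=5 t=1
[1] x=1 y=5 t=5 →E
[2] x=2 y=5 t=9 →E
[3] x=3 y=5 t=13 →E
[4] x=3 y=4 t=17 →S

path = [(0,5), (1,5), (2,5), (3,5), (3,4)]
arrival = 17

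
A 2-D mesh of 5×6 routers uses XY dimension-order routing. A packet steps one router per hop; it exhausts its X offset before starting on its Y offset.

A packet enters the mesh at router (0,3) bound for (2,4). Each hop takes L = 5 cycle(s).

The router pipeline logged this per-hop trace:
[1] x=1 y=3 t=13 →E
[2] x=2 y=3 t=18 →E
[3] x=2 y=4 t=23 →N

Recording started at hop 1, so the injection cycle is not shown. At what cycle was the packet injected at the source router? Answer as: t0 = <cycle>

At hop 1 the cycle is 13; in general cyc_k = t0 + kL.
So t0 = 13 − 1·5 = 8.

t0 = 8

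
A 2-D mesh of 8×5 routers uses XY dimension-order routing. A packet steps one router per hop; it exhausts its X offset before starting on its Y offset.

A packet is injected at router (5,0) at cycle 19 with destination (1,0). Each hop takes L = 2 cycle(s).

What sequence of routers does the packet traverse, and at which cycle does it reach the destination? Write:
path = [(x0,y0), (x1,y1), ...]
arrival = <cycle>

#0 — 5,0 | c19
#1 — 4,0 | c21 | W
#2 — 3,0 | c23 | W
#3 — 2,0 | c25 | W
#4 — 1,0 | c27 | W

path = [(5,0), (4,0), (3,0), (2,0), (1,0)]
arrival = 27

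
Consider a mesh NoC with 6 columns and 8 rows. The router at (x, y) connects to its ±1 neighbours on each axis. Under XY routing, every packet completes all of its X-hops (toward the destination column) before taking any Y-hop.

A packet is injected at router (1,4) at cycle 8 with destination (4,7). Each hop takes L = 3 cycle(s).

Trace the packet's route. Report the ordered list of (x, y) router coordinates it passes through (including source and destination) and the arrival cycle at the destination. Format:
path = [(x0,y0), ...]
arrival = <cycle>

hop 0: (1,4) @ cyc 8
hop 1: (2,4) @ cyc 11  [E]
hop 2: (3,4) @ cyc 14  [E]
hop 3: (4,4) @ cyc 17  [E]
hop 4: (4,5) @ cyc 20  [N]
hop 5: (4,6) @ cyc 23  [N]
hop 6: (4,7) @ cyc 26  [N]

path = [(1,4), (2,4), (3,4), (4,4), (4,5), (4,6), (4,7)]
arrival = 26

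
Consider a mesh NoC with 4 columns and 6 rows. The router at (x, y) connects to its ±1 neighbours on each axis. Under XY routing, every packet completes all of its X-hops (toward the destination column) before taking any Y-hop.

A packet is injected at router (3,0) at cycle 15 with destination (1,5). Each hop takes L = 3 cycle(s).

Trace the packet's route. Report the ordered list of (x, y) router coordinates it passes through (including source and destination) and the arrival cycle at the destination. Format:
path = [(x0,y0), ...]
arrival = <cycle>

path = [(3,0), (2,0), (1,0), (1,1), (1,2), (1,3), (1,4), (1,5)]
arrival = 36

hop 0: (3,0) @ cyc 15
hop 1: (2,0) @ cyc 18  [W]
hop 2: (1,0) @ cyc 21  [W]
hop 3: (1,1) @ cyc 24  [N]
hop 4: (1,2) @ cyc 27  [N]
hop 5: (1,3) @ cyc 30  [N]
hop 6: (1,4) @ cyc 33  [N]
hop 7: (1,5) @ cyc 36  [N]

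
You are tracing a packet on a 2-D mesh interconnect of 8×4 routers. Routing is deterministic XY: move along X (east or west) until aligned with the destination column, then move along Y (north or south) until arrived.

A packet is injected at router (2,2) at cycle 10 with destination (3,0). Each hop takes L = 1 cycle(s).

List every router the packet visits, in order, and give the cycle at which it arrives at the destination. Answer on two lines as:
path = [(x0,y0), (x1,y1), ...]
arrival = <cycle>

[0] x=2 y=2 t=10
[1] x=3 y=2 t=11 →E
[2] x=3 y=1 t=12 →S
[3] x=3 y=0 t=13 →S

path = [(2,2), (3,2), (3,1), (3,0)]
arrival = 13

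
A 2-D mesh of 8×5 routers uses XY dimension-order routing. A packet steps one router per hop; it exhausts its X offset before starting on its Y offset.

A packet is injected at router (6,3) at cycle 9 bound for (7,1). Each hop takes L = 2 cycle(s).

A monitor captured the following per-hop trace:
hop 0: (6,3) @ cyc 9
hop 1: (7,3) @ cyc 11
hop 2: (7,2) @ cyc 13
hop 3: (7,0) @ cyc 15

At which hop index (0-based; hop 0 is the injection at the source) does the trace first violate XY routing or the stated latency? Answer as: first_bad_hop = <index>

first_bad_hop = 3

[1] (+1,+0) / 2c ⇒ ok
[2] (+0,-1) / 2c ⇒ ok
[3] (+0,-2) / 2c ⇒ BAD: non-unit step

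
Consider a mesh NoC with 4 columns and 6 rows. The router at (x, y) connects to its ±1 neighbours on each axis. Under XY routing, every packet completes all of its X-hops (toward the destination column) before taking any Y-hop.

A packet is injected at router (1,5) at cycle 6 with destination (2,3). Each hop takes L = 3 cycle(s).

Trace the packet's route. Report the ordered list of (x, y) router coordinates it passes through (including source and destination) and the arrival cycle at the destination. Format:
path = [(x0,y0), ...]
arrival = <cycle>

  0. router=(1,5) cycle=6 (inject)
  1. router=(2,5) cycle=9 dir=E
  2. router=(2,4) cycle=12 dir=S
  3. router=(2,3) cycle=15 dir=S

path = [(1,5), (2,5), (2,4), (2,3)]
arrival = 15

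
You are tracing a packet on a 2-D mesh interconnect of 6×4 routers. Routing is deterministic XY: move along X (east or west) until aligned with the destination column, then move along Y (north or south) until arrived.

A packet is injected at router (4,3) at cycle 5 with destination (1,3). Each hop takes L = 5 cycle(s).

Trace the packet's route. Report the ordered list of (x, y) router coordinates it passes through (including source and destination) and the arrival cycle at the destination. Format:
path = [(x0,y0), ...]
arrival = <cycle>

path = [(4,3), (3,3), (2,3), (1,3)]
arrival = 20

#0 — 4,3 | c5
#1 — 3,3 | c10 | W
#2 — 2,3 | c15 | W
#3 — 1,3 | c20 | W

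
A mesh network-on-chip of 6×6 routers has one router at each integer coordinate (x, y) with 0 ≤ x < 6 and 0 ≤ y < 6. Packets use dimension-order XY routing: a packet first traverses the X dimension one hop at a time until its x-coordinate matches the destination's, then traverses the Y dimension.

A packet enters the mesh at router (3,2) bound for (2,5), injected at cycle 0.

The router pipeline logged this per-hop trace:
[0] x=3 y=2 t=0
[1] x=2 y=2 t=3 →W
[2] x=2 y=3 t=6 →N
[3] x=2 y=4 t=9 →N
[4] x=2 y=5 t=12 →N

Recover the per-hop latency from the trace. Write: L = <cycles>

From hop 0 (0) to hop 1 (3): +3 cycles.
That increment is L by definition: L = 3.

L = 3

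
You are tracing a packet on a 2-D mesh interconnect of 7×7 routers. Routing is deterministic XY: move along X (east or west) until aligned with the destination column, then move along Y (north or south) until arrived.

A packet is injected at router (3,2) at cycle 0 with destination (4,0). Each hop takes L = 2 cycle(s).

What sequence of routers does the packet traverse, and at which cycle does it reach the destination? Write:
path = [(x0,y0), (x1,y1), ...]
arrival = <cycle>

hop 0: (3,2) @ cyc 0
hop 1: (4,2) @ cyc 2  [E]
hop 2: (4,1) @ cyc 4  [S]
hop 3: (4,0) @ cyc 6  [S]

path = [(3,2), (4,2), (4,1), (4,0)]
arrival = 6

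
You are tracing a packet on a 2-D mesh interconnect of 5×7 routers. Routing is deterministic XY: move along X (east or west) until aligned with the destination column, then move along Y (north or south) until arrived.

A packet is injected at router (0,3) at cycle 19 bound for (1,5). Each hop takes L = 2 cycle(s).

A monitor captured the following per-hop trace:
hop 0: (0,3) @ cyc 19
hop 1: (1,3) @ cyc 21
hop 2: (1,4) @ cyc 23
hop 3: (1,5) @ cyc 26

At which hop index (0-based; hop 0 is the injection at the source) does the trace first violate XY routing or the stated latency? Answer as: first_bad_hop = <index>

first_bad_hop = 3

check 1→ d=(1,0) cyc+2: ok
check 2→ d=(0,1) cyc+2: ok
check 3→ d=(0,1) cyc+3: BAD: Δcyc=3≠L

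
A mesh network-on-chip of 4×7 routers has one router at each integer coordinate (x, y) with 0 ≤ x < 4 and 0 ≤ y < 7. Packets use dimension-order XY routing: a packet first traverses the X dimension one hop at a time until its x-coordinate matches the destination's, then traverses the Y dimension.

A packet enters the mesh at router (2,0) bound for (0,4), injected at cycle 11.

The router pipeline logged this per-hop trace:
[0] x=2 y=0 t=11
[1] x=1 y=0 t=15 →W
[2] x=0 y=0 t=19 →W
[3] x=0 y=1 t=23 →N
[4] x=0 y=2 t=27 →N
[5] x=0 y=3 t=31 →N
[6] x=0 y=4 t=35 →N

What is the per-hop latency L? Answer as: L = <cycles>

Δcyc across hop 0→1: 15 − 11 = 4.
That increment is L by definition: L = 4.

L = 4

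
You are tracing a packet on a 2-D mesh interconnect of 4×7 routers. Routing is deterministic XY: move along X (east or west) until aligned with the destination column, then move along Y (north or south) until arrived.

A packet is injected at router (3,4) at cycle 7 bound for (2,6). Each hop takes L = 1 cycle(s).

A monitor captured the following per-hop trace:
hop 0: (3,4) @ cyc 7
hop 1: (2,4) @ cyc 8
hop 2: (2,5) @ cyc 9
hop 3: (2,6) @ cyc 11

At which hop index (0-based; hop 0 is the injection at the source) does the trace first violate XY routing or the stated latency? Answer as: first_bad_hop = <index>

  1: Δx=-1 Δy=+0 Δt=1 [ok]
  2: Δx=+0 Δy=+1 Δt=1 [ok]
  3: Δx=+0 Δy=+1 Δt=2 [BAD: Δcyc=2≠L]

first_bad_hop = 3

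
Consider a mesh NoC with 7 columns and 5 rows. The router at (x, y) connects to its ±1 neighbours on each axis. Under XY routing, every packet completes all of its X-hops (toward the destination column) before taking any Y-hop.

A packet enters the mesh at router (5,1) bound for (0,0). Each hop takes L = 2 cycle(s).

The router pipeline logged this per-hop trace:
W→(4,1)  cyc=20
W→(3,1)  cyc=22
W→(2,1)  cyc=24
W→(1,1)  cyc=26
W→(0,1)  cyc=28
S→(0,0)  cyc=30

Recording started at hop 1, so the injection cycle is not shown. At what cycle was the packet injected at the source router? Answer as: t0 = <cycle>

t0 = 18

At hop 1 the cycle is 20; in general cyc_k = t0 + kL.
Therefore t0 = 20 − L = 18.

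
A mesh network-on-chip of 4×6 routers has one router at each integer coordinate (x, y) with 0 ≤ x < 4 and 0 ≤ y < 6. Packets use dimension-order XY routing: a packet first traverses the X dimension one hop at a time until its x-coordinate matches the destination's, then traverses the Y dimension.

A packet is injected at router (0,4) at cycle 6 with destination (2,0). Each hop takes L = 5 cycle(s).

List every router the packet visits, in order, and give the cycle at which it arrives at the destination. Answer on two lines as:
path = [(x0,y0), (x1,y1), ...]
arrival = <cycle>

  0. router=(0,4) cycle=6 (inject)
  1. router=(1,4) cycle=11 dir=E
  2. router=(2,4) cycle=16 dir=E
  3. router=(2,3) cycle=21 dir=S
  4. router=(2,2) cycle=26 dir=S
  5. router=(2,1) cycle=31 dir=S
  6. router=(2,0) cycle=36 dir=S

path = [(0,4), (1,4), (2,4), (2,3), (2,2), (2,1), (2,0)]
arrival = 36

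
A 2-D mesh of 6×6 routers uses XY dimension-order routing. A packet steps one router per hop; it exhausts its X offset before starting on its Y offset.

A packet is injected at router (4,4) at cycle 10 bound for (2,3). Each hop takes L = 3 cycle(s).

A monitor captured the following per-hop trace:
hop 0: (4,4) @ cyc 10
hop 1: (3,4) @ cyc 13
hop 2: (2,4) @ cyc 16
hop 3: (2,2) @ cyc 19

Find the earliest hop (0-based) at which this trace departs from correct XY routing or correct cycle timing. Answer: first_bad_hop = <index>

[1] (-1,+0) / 3c ⇒ ok
[2] (-1,+0) / 3c ⇒ ok
[3] (+0,-2) / 3c ⇒ BAD: non-unit step

first_bad_hop = 3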